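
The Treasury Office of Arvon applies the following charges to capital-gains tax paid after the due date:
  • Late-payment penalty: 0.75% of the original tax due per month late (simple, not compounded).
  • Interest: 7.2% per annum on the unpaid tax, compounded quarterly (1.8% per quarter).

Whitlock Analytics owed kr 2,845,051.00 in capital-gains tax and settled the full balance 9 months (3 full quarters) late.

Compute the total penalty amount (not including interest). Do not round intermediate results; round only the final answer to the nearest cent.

kr 192,040.94

Late-payment penalty: 9 × 0.75% × kr 2,845,051.00 = kr 192,040.94…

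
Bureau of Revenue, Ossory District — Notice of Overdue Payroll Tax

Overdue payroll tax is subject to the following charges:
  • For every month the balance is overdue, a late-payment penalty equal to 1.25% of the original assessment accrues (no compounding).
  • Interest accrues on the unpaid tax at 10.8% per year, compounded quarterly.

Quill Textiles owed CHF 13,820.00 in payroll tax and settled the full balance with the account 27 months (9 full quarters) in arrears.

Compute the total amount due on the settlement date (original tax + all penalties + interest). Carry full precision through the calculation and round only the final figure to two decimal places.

CHF 22,229.00

Late-payment penalty = 1.25% × CHF 13,820.00 × 27 mo = CHF 4,664.25
Interest (10.8%/yr ÷ 4 = 2.7%/quarter): CHF 13,820.00 × ((1 + 0.027)^9 − 1) = CHF 3,744.7525…
Total = CHF 13,820.00 + CHF 4,664.2500 + CHF 3,744.7525… = CHF 22,229.00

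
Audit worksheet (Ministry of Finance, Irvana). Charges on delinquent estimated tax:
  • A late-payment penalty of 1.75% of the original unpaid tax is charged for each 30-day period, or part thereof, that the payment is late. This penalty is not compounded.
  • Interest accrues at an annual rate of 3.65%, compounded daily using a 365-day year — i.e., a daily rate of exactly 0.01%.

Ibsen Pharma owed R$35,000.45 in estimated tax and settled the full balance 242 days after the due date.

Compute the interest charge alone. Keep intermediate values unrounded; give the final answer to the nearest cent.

R$857.30

Interest: R$35,000.45 × ((1 + 0.0001)^242 − 1) = R$35,000.45 × 0.02449396… = R$857.2995…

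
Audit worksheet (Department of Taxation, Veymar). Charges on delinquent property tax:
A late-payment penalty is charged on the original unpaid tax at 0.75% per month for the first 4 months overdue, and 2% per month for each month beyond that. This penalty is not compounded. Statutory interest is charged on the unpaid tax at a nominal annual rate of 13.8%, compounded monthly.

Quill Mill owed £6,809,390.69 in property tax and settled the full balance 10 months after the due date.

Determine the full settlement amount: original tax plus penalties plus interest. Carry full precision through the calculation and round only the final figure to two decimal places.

Penalty, months 1–4: 4 × 0.75% × £6,809,390.69 = £204,281.72…
Penalty, months 5–10: 6 × 2% × £6,809,390.69 = £817,126.88…
Interest (13.8%/yr ÷ 12 = 1.15%/month): £6,809,390.69 × ((1 + 0.0115)^10 − 1) = £824,872.4223…
Total = £6,809,390.69 + £1,021,408.6035 + £824,872.4223… = £8,655,671.72

£8,655,671.72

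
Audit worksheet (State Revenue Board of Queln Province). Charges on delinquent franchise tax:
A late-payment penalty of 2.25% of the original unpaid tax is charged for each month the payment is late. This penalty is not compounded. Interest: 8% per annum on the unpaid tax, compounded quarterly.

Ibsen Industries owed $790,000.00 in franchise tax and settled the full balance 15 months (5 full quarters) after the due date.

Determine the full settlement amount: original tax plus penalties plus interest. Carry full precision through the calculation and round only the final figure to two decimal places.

$1,138,848.83

Late-payment penalty: 15 × 2.25% × $790,000.00 = $266,625.00
Interest (8%/yr ÷ 4 = 2%/quarter): $790,000.00 × ((1 + 0.02)^5 − 1) = $82,223.8345…
Total = $790,000.00 + $266,625.0000 + $82,223.8345… = $1,138,848.83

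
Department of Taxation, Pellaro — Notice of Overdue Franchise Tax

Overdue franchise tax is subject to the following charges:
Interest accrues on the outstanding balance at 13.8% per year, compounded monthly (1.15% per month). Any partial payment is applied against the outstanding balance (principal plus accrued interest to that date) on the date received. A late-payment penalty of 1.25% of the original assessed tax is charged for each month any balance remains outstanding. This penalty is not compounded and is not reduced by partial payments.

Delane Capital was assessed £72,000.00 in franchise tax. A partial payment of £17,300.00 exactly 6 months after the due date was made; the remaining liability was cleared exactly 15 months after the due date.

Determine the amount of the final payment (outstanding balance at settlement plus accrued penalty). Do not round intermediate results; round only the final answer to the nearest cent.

Balance at month 6: £72,000.0000 × (1 + 0.0115)^6 = £77,113.0390…
After £17,300.00 payment: £77,113.0390… − £17,300.00 = £59,813.0390…
Balance at month 15: £59,813.0390… × (1 + 0.0115)^9 = £66,296.2331…
Penalty: 15 × 1.25% × £72,000.00 = £13,500.00
Final settlement = outstanding balance + penalty = £66,296.2331… + £13,500.00 = £79,796.23

£79,796.23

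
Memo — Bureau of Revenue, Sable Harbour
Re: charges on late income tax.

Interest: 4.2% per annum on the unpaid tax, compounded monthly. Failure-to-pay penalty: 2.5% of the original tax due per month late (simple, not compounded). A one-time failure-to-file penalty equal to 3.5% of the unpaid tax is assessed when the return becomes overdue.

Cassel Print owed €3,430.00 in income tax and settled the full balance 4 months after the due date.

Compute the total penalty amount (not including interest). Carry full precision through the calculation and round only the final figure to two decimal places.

Failure-to-file penalty: 3.5% × €3,430.00 = €120.05
Failure-to-pay penalty: 4 × 2.5% × €3,430.00 = €343.00
Total penalty = €120.05 + €343.00 = €463.05

€463.05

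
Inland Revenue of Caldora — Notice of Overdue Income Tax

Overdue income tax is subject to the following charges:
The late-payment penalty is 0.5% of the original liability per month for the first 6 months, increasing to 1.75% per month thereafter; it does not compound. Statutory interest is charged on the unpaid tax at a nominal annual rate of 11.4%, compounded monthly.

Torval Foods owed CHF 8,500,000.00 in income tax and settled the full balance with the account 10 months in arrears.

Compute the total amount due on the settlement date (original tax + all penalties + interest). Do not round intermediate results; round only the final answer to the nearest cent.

CHF 10,192,909.85

Penalty, months 1–6: 6 × 0.5% × CHF 8,500,000.00 = CHF 255,000.00
Penalty, months 7–10: 4 × 1.75% × CHF 8,500,000.00 = CHF 595,000.00
Interest (11.4%/yr ÷ 12 = 0.95%/month): CHF 8,500,000.00 × ((1 + 0.0095)^10 − 1) = CHF 842,909.8535…
Total = CHF 8,500,000.00 + CHF 850,000.0000 + CHF 842,909.8535… = CHF 10,192,909.85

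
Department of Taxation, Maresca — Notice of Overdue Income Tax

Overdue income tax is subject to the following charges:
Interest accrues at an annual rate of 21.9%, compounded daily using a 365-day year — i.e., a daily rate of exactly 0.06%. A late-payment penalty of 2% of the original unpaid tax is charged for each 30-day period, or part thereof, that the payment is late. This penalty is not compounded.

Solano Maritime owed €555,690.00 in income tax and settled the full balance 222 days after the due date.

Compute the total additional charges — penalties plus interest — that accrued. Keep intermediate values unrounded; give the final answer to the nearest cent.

€168,058.90

Penalty periods: ⌈222/30⌉ = 8; penalty = 8 × 2% × €555,690.00 = €88,910.40
Interest: €555,690.00 × ((1 + 0.0006)^222 − 1) = €555,690.00 × 0.14243284… = €79,148.5031…
Penalties + interest = €88,910.4000 + €79,148.5031… = €168,058.90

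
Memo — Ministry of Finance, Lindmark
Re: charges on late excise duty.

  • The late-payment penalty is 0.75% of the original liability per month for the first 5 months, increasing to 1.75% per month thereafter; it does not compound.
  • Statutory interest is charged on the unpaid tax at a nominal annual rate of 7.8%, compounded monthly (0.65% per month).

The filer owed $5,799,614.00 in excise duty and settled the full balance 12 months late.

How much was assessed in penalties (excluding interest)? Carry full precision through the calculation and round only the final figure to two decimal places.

Penalty, months 1–5: 5 × 0.75% × $5,799,614.00 = $217,485.53…
Penalty, months 6–12: 7 × 1.75% × $5,799,614.00 = $710,452.72…
Total penalty = $217,485.53… + $710,452.72… = $927,938.24

$927,938.24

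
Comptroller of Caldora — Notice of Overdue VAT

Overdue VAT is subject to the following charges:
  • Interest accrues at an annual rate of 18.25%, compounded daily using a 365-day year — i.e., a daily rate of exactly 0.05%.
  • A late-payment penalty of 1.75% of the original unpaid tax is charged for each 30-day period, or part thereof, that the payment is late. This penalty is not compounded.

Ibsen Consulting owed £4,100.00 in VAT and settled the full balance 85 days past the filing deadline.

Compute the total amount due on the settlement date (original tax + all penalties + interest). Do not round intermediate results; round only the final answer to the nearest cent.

Penalty periods: ⌈85/30⌉ = 3; penalty = 3 × 1.75% × £4,100.00 = £215.25
Interest: £4,100.00 × ((1 + 0.0005)^85 − 1) = £4,100.00 × 0.04340497… = £177.9604…
Total = £4,100.00 + £215.2500 + £177.9604… = £4,493.21

£4,493.21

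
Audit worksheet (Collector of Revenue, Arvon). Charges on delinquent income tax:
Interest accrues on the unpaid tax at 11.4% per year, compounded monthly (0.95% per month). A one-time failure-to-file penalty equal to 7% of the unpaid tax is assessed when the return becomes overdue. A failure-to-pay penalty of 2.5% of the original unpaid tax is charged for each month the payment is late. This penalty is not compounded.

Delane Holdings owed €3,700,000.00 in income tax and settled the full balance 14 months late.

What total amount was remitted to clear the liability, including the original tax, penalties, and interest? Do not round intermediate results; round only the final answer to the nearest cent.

€5,777,672.64

Failure-to-file penalty: 7% × €3,700,000.00 = €259,000.00
Failure-to-pay penalty: 14 × 2.5% × €3,700,000.00 = €1,295,000.00
Interest: €3,700,000.00 × ((1 + 0.0095)^14 − 1) = €3,700,000.00 × 0.1415331… = €523,672.6359…
Total = €3,700,000.00 + €1,554,000.0000 + €523,672.6359… = €5,777,672.64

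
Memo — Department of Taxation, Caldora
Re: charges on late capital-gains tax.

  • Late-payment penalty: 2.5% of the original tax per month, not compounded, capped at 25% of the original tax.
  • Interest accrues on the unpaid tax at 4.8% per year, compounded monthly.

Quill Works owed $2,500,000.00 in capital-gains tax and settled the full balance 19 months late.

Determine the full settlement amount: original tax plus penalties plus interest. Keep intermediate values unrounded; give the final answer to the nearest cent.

Penalty (uncapped): 19 × 2.5% × $2,500,000.00 = $1,187,500.00; cap = 25% × $2,500,000.00 = $625,000.00 → penalty = $625,000.00
Interest (4.8%/yr ÷ 12 = 0.4%/month): $2,500,000.00 × ((1 + 0.004)^19 − 1) = $196,997.5507…
Total = $2,500,000.00 + $625,000.0000 + $196,997.5507… = $3,321,997.55

$3,321,997.55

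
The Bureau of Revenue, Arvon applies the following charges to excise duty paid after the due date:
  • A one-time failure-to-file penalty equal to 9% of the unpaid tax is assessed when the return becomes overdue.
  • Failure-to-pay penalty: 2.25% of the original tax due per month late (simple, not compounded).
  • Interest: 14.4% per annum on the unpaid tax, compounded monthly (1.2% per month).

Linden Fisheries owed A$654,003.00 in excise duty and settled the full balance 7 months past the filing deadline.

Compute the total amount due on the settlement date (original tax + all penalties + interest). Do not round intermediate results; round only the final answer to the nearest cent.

Failure-to-file penalty: 9% × A$654,003.00 = A$58,860.27
Failure-to-pay penalty: 7 × 2.25% × A$654,003.00 = A$103,005.47…
Interest: A$654,003.00 × ((1 + 0.012)^7 − 1) = A$654,003.00 × 0.0870852… = A$56,953.9893…
Total = A$654,003.00 + A$161,865.7425 + A$56,953.9893… = A$872,822.73

A$872,822.73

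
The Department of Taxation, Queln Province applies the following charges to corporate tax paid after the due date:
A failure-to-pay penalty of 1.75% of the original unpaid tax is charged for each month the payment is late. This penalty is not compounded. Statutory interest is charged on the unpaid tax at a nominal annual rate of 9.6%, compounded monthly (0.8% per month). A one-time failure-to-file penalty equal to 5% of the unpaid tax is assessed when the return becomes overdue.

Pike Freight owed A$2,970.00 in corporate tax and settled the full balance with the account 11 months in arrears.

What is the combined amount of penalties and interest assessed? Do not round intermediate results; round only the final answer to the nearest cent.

A$992.29

Failure-to-file penalty: 5% × A$2,970.00 = A$148.50
Failure-to-pay penalty = 1.75% × A$2,970.00 × 11 mo = A$571.73…
Interest: A$2,970.00 × ((1 + 0.008)^11 − 1) = A$2,970.00 × 0.0916058… = A$272.0694…
Penalties + interest = A$720.2250 + A$272.0694… = A$992.29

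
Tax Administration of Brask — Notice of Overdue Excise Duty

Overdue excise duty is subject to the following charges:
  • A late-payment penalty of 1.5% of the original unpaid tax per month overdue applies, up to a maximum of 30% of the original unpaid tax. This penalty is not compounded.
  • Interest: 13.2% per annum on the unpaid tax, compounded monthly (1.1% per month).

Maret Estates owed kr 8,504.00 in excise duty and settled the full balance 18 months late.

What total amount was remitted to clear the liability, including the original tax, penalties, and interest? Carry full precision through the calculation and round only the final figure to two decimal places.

kr 12,650.94

Penalty: 18 × 1.5% × kr 8,504.00 = kr 2,296.08 (below the 30% cap of kr 2,551.20)
Interest: kr 8,504.00 × ((1 + 0.011)^18 − 1) = kr 8,504.00 × 0.2176453… = kr 1,850.8557…
Total = kr 8,504.00 + kr 2,296.0800 + kr 1,850.8557… = kr 12,650.94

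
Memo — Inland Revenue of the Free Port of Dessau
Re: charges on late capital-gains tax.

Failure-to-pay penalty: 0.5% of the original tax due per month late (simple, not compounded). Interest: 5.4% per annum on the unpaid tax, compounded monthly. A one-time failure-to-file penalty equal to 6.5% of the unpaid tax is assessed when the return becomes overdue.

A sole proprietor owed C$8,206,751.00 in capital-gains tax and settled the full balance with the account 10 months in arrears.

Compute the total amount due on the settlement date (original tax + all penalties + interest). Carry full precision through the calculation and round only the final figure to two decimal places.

Failure-to-file penalty: 6.5% × C$8,206,751.00 = C$533,438.82…
Failure-to-pay penalty: 10 × 0.5% × C$8,206,751.00 = C$410,337.55
Interest (5.4%/yr ÷ 12 = 0.45%/month): C$8,206,751.00 × ((1 + 0.0045)^10 − 1) = C$376,872.6482…
Total = C$8,206,751.00 + C$943,776.3650 + C$376,872.6482… = C$9,527,400.01

C$9,527,400.01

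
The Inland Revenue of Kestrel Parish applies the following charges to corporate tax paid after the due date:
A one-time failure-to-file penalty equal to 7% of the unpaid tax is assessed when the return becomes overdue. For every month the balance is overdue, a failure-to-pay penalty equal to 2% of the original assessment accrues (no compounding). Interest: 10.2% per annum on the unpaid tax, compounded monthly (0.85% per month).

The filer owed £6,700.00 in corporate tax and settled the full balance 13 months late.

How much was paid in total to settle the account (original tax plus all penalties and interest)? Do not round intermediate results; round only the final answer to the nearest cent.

£9,690.31

Failure-to-file penalty: 7% × £6,700.00 = £469.00
Failure-to-pay penalty: 13 × 2% × £6,700.00 = £1,742.00
Interest: £6,700.00 × ((1 + 0.0085)^13 − 1) = £6,700.00 × 0.1163149… = £779.3100…
Total = £6,700.00 + £2,211.0000 + £779.3100… = £9,690.31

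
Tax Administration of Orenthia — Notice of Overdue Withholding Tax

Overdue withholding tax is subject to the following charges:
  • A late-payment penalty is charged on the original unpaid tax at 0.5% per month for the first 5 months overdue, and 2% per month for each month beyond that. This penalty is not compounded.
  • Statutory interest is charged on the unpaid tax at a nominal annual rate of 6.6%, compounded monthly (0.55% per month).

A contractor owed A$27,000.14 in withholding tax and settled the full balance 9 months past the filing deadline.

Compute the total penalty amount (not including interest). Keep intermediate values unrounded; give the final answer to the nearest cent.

Penalty, months 1–5: 5 × 0.5% × A$27,000.14 = A$675.00…
Penalty, months 6–9: 4 × 2% × A$27,000.14 = A$2,160.01…
Total penalty = A$675.00… + A$2,160.01… = A$2,835.01

A$2,835.01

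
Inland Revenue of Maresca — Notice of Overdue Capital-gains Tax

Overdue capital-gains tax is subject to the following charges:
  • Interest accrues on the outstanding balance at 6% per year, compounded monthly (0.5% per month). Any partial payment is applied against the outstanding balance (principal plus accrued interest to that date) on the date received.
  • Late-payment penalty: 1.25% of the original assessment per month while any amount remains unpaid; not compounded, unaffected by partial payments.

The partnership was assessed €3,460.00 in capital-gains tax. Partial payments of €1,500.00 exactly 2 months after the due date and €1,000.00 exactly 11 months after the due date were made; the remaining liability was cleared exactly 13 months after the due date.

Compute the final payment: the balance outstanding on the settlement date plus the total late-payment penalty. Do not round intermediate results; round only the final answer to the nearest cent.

€1,659.40

Balance at month 2: €3,460.0000 × (1 + 0.005)^2 = €3,494.6865
After €1,500.00 payment: €3,494.6865 − €1,500.00 = €1,994.6865
Balance at month 11: €1,994.6865 × (1 + 0.005)^9 = €2,086.2637…
After €1,000.00 payment: €2,086.2637… − €1,000.00 = €1,086.2637…
Balance at month 13: €1,086.2637… × (1 + 0.005)^2 = €1,097.1535…
Penalty: 13 × 1.25% × €3,460.00 = €562.25
Final settlement = outstanding balance + penalty = €1,097.1535… + €562.25 = €1,659.40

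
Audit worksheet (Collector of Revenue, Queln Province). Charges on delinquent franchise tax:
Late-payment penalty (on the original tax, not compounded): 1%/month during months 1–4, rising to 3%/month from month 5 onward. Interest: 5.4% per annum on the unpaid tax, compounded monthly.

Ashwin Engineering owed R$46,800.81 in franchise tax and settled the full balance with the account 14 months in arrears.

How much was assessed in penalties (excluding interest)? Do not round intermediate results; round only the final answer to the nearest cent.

R$15,912.28

Penalty, months 1–4: 4 × 1% × R$46,800.81 = R$1,872.03…
Penalty, months 5–14: 10 × 3% × R$46,800.81 = R$14,040.24…
Total penalty = R$1,872.03… + R$14,040.24… = R$15,912.28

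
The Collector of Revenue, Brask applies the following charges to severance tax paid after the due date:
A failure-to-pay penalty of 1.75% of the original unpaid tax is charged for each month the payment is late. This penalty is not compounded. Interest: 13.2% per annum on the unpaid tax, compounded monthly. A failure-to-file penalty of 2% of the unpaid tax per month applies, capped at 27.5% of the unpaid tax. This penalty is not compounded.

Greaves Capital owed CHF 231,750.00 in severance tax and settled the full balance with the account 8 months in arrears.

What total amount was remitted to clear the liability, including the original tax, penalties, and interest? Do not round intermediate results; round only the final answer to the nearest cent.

CHF 322,471.68

Failure-to-file: 8 × 2% × CHF 231,750.00 = CHF 37,080.00 (under the 27.5% cap)
Failure-to-pay penalty: 8 × 1.75% × CHF 231,750.00 = CHF 32,445.00
Interest (13.2%/yr ÷ 12 = 1.1%/month): CHF 231,750.00 × ((1 + 0.011)^8 − 1) = CHF 21,196.6823…
Total = CHF 231,750.00 + CHF 69,525.0000 + CHF 21,196.6823… = CHF 322,471.68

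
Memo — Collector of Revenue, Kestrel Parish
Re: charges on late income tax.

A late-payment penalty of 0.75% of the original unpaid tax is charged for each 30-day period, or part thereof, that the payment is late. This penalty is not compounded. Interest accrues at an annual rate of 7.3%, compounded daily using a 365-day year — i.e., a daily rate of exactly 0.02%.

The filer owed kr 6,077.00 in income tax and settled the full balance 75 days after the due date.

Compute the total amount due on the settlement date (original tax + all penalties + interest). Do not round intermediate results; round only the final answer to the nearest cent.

Penalty periods: ⌈75/30⌉ = 3; penalty = 3 × 0.75% × kr 6,077.00 = kr 136.73…
Interest: kr 6,077.00 × ((1 + 0.0002)^75 − 1) = kr 6,077.00 × 0.01511154… = kr 91.8328…
Total = kr 6,077.00 + kr 136.7325 + kr 91.8328… = kr 6,305.57

kr 6,305.57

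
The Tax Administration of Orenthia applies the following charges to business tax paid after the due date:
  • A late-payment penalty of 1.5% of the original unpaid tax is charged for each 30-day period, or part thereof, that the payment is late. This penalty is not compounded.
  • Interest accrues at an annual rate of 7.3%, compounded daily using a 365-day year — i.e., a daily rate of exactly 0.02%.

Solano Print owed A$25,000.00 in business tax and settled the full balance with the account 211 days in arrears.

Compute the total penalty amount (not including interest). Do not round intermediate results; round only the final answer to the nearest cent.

A$3,000.00

Penalty periods: ⌈211/30⌉ = 8; penalty = 8 × 1.5% × A$25,000.00 = A$3,000.00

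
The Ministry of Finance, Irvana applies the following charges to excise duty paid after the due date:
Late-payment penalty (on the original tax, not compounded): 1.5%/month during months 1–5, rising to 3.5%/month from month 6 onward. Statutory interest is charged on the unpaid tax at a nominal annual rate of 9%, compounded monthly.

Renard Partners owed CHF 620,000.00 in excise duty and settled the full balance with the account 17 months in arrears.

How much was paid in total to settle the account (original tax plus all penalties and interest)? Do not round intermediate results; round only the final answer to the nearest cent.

Penalty, months 1–5: 5 × 1.5% × CHF 620,000.00 = CHF 46,500.00
Penalty, months 6–17: 12 × 3.5% × CHF 620,000.00 = CHF 260,400.00
Interest (9%/yr ÷ 12 = 0.75%/month): CHF 620,000.00 × ((1 + 0.0075)^17 − 1) = CHF 83,975.6238…
Total = CHF 620,000.00 + CHF 306,900.0000 + CHF 83,975.6238… = CHF 1,010,875.62

CHF 1,010,875.62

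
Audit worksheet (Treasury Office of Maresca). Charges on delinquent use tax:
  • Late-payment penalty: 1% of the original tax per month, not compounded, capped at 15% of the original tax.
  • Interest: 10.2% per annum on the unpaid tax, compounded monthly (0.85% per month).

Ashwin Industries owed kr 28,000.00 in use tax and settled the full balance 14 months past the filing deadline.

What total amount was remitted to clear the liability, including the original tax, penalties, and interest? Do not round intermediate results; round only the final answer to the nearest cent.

kr 35,442.50

Penalty: 14 × 1% × kr 28,000.00 = kr 3,920.00 (below the 15% cap of kr 4,200.00)
Interest: kr 28,000.00 × ((1 + 0.0085)^14 − 1) = kr 28,000.00 × 0.1258036… = kr 3,522.5010…
Total = kr 28,000.00 + kr 3,920.0000 + kr 3,522.5010… = kr 35,442.50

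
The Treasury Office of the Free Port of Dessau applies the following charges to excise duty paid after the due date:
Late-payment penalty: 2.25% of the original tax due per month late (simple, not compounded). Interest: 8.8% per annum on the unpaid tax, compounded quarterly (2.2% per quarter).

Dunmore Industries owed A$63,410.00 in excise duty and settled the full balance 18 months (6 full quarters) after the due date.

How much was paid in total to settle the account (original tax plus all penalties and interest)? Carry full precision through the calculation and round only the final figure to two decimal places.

A$97,935.26

Late-payment penalty: 18 × 2.25% × A$63,410.00 = A$25,681.05
Interest: A$63,410.00 × ((1 + 0.022)^6 − 1) = A$63,410.00 × 0.1394765… = A$8,844.2052…
Total = A$63,410.00 + A$25,681.0500 + A$8,844.2052… = A$97,935.26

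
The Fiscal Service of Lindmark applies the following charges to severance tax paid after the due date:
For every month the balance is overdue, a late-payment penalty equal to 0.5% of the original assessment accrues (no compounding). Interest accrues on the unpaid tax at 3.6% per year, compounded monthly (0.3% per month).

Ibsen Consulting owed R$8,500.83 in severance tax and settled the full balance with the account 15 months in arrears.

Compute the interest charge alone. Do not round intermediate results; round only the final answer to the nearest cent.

R$390.68

Interest: R$8,500.83 × ((1 + 0.003)^15 − 1) = R$8,500.83 × 0.0459574… = R$390.6760…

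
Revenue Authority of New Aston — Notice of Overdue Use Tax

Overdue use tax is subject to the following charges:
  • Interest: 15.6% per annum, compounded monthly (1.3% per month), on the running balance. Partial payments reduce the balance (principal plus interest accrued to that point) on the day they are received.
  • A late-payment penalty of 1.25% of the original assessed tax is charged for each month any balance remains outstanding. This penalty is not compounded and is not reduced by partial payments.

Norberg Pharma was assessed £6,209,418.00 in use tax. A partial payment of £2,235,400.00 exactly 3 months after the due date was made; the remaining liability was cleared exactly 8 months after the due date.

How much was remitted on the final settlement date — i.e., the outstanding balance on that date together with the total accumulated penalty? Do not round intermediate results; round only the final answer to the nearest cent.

Balance at month 3: £6,209,418.0000 × (1 + 0.013)^3 = £6,454,747.1190…
After £2,235,400.00 payment: £6,454,747.1190… − £2,235,400.00 = £4,219,347.1190…
Balance at month 8: £4,219,347.1190… × (1 + 0.013)^5 = £4,500,828.6816…
Penalty: 8 × 1.25% × £6,209,418.00 = £620,941.80
Final settlement = outstanding balance + penalty = £4,500,828.6816… + £620,941.80 = £5,121,770.48

£5,121,770.48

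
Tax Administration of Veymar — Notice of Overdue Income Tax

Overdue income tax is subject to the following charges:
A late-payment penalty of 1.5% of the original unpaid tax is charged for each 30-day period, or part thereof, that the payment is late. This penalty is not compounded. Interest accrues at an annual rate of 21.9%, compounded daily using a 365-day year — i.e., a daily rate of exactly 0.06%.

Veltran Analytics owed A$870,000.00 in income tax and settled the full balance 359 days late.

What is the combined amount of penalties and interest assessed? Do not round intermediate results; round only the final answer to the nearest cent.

Penalty periods: ⌈359/30⌉ = 12; penalty = 12 × 1.5% × A$870,000.00 = A$156,600.00
Interest: A$870,000.00 × ((1 + 0.0006)^359 − 1) = A$870,000.00 × 0.24027782… = A$209,041.7066…
Penalties + interest = A$156,600.0000 + A$209,041.7066… = A$365,641.71

A$365,641.71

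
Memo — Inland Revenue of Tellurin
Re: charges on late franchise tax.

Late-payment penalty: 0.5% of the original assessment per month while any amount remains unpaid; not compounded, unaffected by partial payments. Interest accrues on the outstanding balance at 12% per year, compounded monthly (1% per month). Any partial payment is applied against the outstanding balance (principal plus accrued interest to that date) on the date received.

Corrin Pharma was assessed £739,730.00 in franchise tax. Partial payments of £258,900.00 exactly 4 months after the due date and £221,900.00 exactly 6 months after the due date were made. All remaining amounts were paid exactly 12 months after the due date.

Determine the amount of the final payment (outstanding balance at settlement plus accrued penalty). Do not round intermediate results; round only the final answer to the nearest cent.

Balance at month 4: £739,730.0000 × (1 + 0.01)^4 = £769,766.0043…
After £258,900.00 payment: £769,766.0043… − £258,900.00 = £510,866.0043…
Balance at month 6: £510,866.0043… × (1 + 0.01)^2 = £521,134.4110…
After £221,900.00 payment: £521,134.4110… − £221,900.00 = £299,234.4110…
Balance at month 12: £299,234.4110… × (1 + 0.01)^6 = £317,643.3570…
Penalty: 12 × 0.5% × £739,730.00 = £44,383.80
Final settlement = outstanding balance + penalty = £317,643.3570… + £44,383.80 = £362,027.16

£362,027.16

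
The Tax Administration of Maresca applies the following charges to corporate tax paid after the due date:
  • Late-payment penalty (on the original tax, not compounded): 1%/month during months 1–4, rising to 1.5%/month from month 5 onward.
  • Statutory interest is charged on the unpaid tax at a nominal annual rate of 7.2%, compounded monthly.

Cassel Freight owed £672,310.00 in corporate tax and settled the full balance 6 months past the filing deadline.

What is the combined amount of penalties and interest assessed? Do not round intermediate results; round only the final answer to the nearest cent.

Penalty, months 1–4: 4 × 1% × £672,310.00 = £26,892.40
Penalty, months 5–6: 2 × 1.5% × £672,310.00 = £20,169.30
Interest (7.2%/yr ÷ 12 = 0.6%/month): £672,310.00 × ((1 + 0.006)^6 − 1) = £24,569.1249…
Penalties + interest = £47,061.7000 + £24,569.1249… = £71,630.82

£71,630.82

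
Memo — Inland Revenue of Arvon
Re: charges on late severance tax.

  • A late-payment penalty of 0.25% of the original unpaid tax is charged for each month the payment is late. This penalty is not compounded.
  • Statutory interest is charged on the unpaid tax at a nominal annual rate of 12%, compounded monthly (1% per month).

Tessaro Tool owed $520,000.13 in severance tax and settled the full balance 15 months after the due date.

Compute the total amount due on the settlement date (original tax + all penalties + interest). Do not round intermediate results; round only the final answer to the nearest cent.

$623,204.01

Late-payment penalty = 0.25% × $520,000.13 × 15 mo = $19,500.00…
Interest: $520,000.13 × ((1 + 0.01)^15 − 1) = $520,000.13 × 0.1609690… = $83,703.8777…
Total = $520,000.13 + $19,500.0049… + $83,703.8777… = $623,204.01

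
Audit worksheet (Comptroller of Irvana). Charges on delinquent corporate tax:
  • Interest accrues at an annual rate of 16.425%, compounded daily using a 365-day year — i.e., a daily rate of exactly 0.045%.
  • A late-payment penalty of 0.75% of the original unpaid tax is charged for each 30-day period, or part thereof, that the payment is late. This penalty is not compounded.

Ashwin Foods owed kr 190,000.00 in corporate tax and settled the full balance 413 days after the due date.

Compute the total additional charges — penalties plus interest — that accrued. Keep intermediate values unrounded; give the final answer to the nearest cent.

kr 58,746.34

Penalty periods: ⌈413/30⌉ = 14; penalty = 14 × 0.75% × kr 190,000.00 = kr 19,950.00
Interest: kr 190,000.00 × ((1 + 0.00045)^413 − 1) = kr 190,000.00 × 0.20419127… = kr 38,796.3413…
Penalties + interest = kr 19,950.0000 + kr 38,796.3413… = kr 58,746.34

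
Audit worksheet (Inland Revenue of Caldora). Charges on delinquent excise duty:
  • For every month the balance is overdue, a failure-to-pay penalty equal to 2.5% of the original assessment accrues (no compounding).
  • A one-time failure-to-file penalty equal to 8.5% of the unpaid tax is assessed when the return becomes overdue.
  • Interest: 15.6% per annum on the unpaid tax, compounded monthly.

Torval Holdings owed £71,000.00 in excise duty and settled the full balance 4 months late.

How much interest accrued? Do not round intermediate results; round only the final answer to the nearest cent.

£3,764.62

Interest (15.6%/yr ÷ 12 = 1.3%/month): £71,000.00 × ((1 + 0.013)^4 − 1) = £3,764.6200…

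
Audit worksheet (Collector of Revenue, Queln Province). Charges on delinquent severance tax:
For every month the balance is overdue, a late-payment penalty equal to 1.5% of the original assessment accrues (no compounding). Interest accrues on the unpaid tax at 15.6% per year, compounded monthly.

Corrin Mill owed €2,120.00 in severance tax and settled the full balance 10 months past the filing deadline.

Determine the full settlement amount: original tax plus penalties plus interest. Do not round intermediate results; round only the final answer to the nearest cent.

Late-payment penalty = 1.5% × €2,120.00 × 10 mo = €318.00
Interest (15.6%/yr ÷ 12 = 1.3%/month): €2,120.00 × ((1 + 0.013)^10 − 1) = €292.2944…
Total = €2,120.00 + €318.0000 + €292.2944… = €2,730.29

€2,730.29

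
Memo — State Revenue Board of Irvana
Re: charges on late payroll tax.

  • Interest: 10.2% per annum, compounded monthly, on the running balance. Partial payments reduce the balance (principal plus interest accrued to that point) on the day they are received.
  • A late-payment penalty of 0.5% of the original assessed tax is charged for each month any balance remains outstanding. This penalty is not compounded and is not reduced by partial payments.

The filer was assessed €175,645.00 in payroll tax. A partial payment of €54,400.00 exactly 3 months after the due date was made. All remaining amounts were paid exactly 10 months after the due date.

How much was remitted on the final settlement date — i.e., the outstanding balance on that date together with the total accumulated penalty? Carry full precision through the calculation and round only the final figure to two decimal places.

Monthly rate = 10.2% ÷ 12 = 0.85%
Balance at month 3: €175,645.0000 × (1 + 0.0085)^3 = €180,162.1264…
After €54,400.00 payment: €180,162.1264… − €54,400.00 = €125,762.1264…
Balance at month 10: €125,762.1264… × (1 + 0.0085)^7 = €133,438.5118…
Penalty: 10 × 0.5% × €175,645.00 = €8,782.25
Final settlement = outstanding balance + penalty = €133,438.5118… + €8,782.25 = €142,220.76

€142,220.76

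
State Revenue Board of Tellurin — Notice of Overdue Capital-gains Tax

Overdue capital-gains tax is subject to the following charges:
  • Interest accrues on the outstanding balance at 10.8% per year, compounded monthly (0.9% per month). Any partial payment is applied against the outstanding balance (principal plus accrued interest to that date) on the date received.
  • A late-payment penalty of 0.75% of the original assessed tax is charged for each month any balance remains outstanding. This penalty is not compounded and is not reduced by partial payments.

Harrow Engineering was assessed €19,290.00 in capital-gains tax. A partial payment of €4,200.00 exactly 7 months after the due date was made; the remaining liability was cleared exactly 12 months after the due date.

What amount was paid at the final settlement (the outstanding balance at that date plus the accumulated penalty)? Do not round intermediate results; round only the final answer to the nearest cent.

€18,823.27

Balance at month 7: €19,290.0000 × (1 + 0.009)^7 = €20,538.5789…
After €4,200.00 payment: €20,538.5789… − €4,200.00 = €16,338.5789…
Balance at month 12: €16,338.5789… × (1 + 0.009)^5 = €17,087.1689…
Penalty: 12 × 0.75% × €19,290.00 = €1,736.10
Final settlement = outstanding balance + penalty = €17,087.1689… + €1,736.10 = €18,823.27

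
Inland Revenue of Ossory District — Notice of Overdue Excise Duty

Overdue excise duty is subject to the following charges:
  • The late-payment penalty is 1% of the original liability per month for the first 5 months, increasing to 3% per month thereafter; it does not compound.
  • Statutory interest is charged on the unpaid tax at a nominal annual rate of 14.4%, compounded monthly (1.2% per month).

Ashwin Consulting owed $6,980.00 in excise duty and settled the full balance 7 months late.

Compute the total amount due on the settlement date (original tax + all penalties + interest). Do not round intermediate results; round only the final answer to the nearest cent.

Penalty, months 1–5: 5 × 1% × $6,980.00 = $349.00
Penalty, months 6–7: 2 × 3% × $6,980.00 = $418.80
Interest: $6,980.00 × ((1 + 0.012)^7 − 1) = $6,980.00 × 0.0870852… = $607.8548…
Total = $6,980.00 + $767.8000 + $607.8548… = $8,355.65

$8,355.65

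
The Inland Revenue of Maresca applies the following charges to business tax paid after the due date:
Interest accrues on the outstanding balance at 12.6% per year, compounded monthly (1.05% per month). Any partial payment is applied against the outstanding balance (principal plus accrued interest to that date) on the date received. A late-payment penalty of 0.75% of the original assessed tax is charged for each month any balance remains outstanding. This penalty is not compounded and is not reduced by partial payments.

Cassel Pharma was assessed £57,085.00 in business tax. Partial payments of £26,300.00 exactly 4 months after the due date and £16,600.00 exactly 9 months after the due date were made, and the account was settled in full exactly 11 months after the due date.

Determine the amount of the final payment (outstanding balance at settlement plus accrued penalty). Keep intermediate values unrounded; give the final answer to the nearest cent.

£23,499.67

Balance at month 4: £57,085.0000 × (1 + 0.0105)^4 = £59,520.5968…
After £26,300.00 payment: £59,520.5968… − £26,300.00 = £33,220.5968…
Balance at month 9: £33,220.5968… × (1 + 0.0105)^5 = £35,001.6904…
After £16,600.00 payment: £35,001.6904… − £16,600.00 = £18,401.6904…
Balance at month 11: £18,401.6904… × (1 + 0.0105)^2 = £18,790.1547…
Penalty: 11 × 0.75% × £57,085.00 = £4,709.51…
Final settlement = outstanding balance + penalty = £18,790.1547… + £4,709.51… = £23,499.67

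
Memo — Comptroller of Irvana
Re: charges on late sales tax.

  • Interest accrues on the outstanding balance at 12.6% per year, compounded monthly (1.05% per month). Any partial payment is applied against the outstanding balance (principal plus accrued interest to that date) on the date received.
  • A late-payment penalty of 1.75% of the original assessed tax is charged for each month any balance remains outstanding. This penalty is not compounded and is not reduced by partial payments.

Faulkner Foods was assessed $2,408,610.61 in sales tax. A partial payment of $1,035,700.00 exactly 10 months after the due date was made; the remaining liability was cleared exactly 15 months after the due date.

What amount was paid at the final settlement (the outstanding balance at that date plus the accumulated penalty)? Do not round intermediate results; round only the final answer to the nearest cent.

$2,358,191.15

Balance at month 10: $2,408,610.6100 × (1 + 0.0105)^10 = $2,673,805.2619…
After $1,035,700.00 payment: $2,673,805.2619… − $1,035,700.00 = $1,638,105.2619…
Balance at month 15: $1,638,105.2619… × (1 + 0.0105)^5 = $1,725,930.8620…
Penalty: 15 × 1.75% × $2,408,610.61 = $632,260.29…
Final settlement = outstanding balance + penalty = $1,725,930.8620… + $632,260.29… = $2,358,191.15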